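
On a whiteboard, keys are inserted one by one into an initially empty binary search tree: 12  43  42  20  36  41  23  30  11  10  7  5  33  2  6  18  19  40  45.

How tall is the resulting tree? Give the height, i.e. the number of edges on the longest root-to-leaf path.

7

Insert 12: tree is empty, so 12 becomes the root.
Insert 43: 43 > 12 → go right. Place as right child of 12.
Insert 42: 42 > 12 → go right; 42 < 43 → go left. Place as left child of 43.
Insert 20: 20 > 12 → go right; 20 < 43 → go left; 20 < 42 → go left. Place as left child of 42.
Insert 36: 36 > 12 → go right; 36 < 43 → go left; 36 < 42 → go left; 36 > 20 → go right. Place as right child of 20.
Insert 41: 41 > 12 → go right; 41 < 43 → go left; 41 < 42 → go left; 41 > 20 → go right; 41 > 36 → go right. Place as right child of 36.
Insert 23: 23 > 12 → go right; 23 < 43 → go left; 23 < 42 → go left; 23 > 20 → go right; 23 < 36 → go left. Place as left child of 36.
Insert 30: 30 > 12 → go right; 30 < 43 → go left; 30 < 42 → go left; 30 > 20 → go right; 30 < 36 → go left; 30 > 23 → go right. Place as right child of 23.
Insert 11: 11 < 12 → go left. Place as left child of 12.
Insert 10: 10 < 12 → go left; 10 < 11 → go left. Place as left child of 11.
Insert 7: 7 < 12 → go left; 7 < 11 → go left; 7 < 10 → go left. Place as left child of 10.
Insert 5: 5 < 12 → go left; 5 < 11 → go left; 5 < 10 → go left; 5 < 7 → go left. Place as left child of 7.
Insert 33: 33 > 12 → go right; 33 < 43 → go left; 33 < 42 → go left; 33 > 20 → go right; 33 < 36 → go left; 33 > 23 → go right; 33 > 30 → go right. Place as right child of 30.
Insert 2: 2 < 12 → go left; 2 < 11 → go left; 2 < 10 → go left; 2 < 7 → go left; 2 < 5 → go left. Place as left child of 5.
Insert 6: 6 < 12 → go left; 6 < 11 → go left; 6 < 10 → go left; 6 < 7 → go left; 6 > 5 → go right. Place as right child of 5.
Insert 18: 18 > 12 → go right; 18 < 43 → go left; 18 < 42 → go left; 18 < 20 → go left. Place as left child of 20.
Insert 19: 19 > 12 → go right; 19 < 43 → go left; 19 < 42 → go left; 19 < 20 → go left; 19 > 18 → go right. Place as right child of 18.
Insert 40: 40 > 12 → go right; 40 < 43 → go left; 40 < 42 → go left; 40 > 20 → go right; 40 > 36 → go right; 40 < 41 → go left. Place as left child of 41.
Insert 45: 45 > 12 → go right; 45 > 43 → go right. Place as right child of 43.

The deepest node is 33 at depth 7.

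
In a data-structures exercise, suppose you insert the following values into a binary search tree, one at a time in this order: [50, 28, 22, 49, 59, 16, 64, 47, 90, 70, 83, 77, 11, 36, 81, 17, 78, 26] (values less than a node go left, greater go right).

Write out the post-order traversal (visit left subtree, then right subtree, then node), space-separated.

50: root
28: left child of 50 (depth 1)
22: left child of 28 (depth 2)
49: right child of 28 (depth 2)
59: right child of 50 (depth 1)
16: left child of 22 (depth 3)
64: right child of 59 (depth 2)
47: left child of 49 (depth 3)
90: right child of 64 (depth 3)
70: left child of 90 (depth 4)
83: right child of 70 (depth 5)
77: left child of 83 (depth 6)
11: left child of 16 (depth 4)
36: left child of 47 (depth 4)
81: right child of 77 (depth 7)
17: right child of 16 (depth 4)
78: left child of 81 (depth 8)
26: right child of 22 (depth 3)

11 17 16 26 22 36 47 49 28 78 81 77 83 70 90 64 59 50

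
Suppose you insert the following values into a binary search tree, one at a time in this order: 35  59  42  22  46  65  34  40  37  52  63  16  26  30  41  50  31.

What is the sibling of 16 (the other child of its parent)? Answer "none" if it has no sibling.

Resulting structure (node: left, right):
  35: L=22, R=59
  59: L=42, R=65
  42: L=40, R=46
  22: L=16, R=34
  46: L=–, R=52
  65: L=63, R=–
  34: L=26, R=–
  40: L=37, R=41
  37: L=–, R=–
  52: L=50, R=–
  63: L=–, R=–
  16: L=–, R=–
  26: L=–, R=30
  30: L=–, R=31
  41: L=–, R=–
  50: L=–, R=–
  31: L=–, R=–

16's parent is 22; the other child of 22 is 34.

34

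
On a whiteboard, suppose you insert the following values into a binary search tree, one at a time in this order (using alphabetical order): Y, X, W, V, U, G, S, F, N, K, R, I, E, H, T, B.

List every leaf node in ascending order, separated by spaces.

B H R T

Y: root
X: left child of Y (depth 1)
W: left child of X (depth 2)
V: left child of W (depth 3)
U: left child of V (depth 4)
G: left child of U (depth 5)
S: right child of G (depth 6)
F: left child of G (depth 6)
N: left child of S (depth 7)
K: left child of N (depth 8)
R: right child of N (depth 8)
I: left child of K (depth 9)
E: left child of F (depth 7)
H: left child of I (depth 10)
T: right child of S (depth 7)
B: left child of E (depth 8)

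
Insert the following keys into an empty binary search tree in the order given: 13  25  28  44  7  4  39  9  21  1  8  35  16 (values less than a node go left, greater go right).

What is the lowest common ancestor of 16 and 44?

Insert 13: tree is empty, so 13 becomes the root.
Insert 25: 25 > 13 → go right. Place as right child of 13.
Insert 28: 28 > 13 → go right; 28 > 25 → go right. Place as right child of 25.
Insert 44: 44 > 13 → go right; 44 > 25 → go right; 44 > 28 → go right. Place as right child of 28.
Insert 7: 7 < 13 → go left. Place as left child of 13.
Insert 4: 4 < 13 → go left; 4 < 7 → go left. Place as left child of 7.
Insert 39: 39 > 13 → go right; 39 > 25 → go right; 39 > 28 → go right; 39 < 44 → go left. Place as left child of 44.
Insert 9: 9 < 13 → go left; 9 > 7 → go right. Place as right child of 7.
Insert 21: 21 > 13 → go right; 21 < 25 → go left. Place as left child of 25.
Insert 1: 1 < 13 → go left; 1 < 7 → go left; 1 < 4 → go left. Place as left child of 4.
Insert 8: 8 < 13 → go left; 8 > 7 → go right; 8 < 9 → go left. Place as left child of 9.
Insert 35: 35 > 13 → go right; 35 > 25 → go right; 35 > 28 → go right; 35 < 44 → go left; 35 < 39 → go left. Place as left child of 39.
Insert 16: 16 > 13 → go right; 16 < 25 → go left; 16 < 21 → go left. Place as left child of 21.

Path to 16: 13 → 25 → 21 → 16
Path to 44: 13 → 25 → 28 → 44
The paths share a prefix ending at 25, then split left and right.

25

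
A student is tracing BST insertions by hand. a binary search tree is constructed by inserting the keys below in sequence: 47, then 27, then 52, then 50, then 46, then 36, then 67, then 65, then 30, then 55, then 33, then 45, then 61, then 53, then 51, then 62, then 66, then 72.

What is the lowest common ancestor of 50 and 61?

47: root
27: left child of 47 (depth 1)
52: right child of 47 (depth 1)
50: left child of 52 (depth 2)
46: right child of 27 (depth 2)
36: left child of 46 (depth 3)
67: right child of 52 (depth 2)
65: left child of 67 (depth 3)
30: left child of 36 (depth 4)
55: left child of 65 (depth 4)
33: right child of 30 (depth 5)
45: right child of 36 (depth 4)
61: right child of 55 (depth 5)
53: left child of 55 (depth 5)
51: right child of 50 (depth 3)
62: right child of 61 (depth 6)
66: right child of 65 (depth 4)
72: right child of 67 (depth 3)

Path to 50: 47 → 52 → 50
Path to 61: 47 → 52 → 67 → 65 → 55 → 61
The paths share a prefix ending at 52, then split left and right.

52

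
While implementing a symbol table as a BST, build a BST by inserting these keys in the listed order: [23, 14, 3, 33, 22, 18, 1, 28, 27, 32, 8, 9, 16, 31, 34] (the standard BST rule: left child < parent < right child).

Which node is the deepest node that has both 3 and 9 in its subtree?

3

Resulting structure (node: left, right):
  23: L=14, R=33
  14: L=3, R=22
  3: L=1, R=8
  33: L=28, R=34
  22: L=18, R=–
  18: L=16, R=–
  1: L=–, R=–
  28: L=27, R=32
  27: L=–, R=–
  32: L=31, R=–
  8: L=–, R=9
  9: L=–, R=–
  16: L=–, R=–
  31: L=–, R=–
  34: L=–, R=–

Path to 3: 23 → 14 → 3
Path to 9: 23 → 14 → 3 → 8 → 9
3 lies on both paths and is an ancestor of the other node.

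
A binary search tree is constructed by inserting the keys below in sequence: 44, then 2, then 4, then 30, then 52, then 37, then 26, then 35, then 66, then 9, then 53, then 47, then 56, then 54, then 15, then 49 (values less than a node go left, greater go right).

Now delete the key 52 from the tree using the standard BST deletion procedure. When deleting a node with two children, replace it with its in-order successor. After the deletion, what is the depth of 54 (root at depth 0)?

4

Insert 44: tree is empty, so 44 becomes the root.
Insert 2: 2 < 44 → go left. Place as left child of 44.
Insert 4: 4 < 44 → go left; 4 > 2 → go right. Place as right child of 2.
Insert 30: 30 < 44 → go left; 30 > 2 → go right; 30 > 4 → go right. Place as right child of 4.
Insert 52: 52 > 44 → go right. Place as right child of 44.
Insert 37: 37 < 44 → go left; 37 > 2 → go right; 37 > 4 → go right; 37 > 30 → go right. Place as right child of 30.
Insert 26: 26 < 44 → go left; 26 > 2 → go right; 26 > 4 → go right; 26 < 30 → go left. Place as left child of 30.
Insert 35: 35 < 44 → go left; 35 > 2 → go right; 35 > 4 → go right; 35 > 30 → go right; 35 < 37 → go left. Place as left child of 37.
Insert 66: 66 > 44 → go right; 66 > 52 → go right. Place as right child of 52.
Insert 9: 9 < 44 → go left; 9 > 2 → go right; 9 > 4 → go right; 9 < 30 → go left; 9 < 26 → go left. Place as left child of 26.
Insert 53: 53 > 44 → go right; 53 > 52 → go right; 53 < 66 → go left. Place as left child of 66.
Insert 47: 47 > 44 → go right; 47 < 52 → go left. Place as left child of 52.
Insert 56: 56 > 44 → go right; 56 > 52 → go right; 56 < 66 → go left; 56 > 53 → go right. Place as right child of 53.
Insert 54: 54 > 44 → go right; 54 > 52 → go right; 54 < 66 → go left; 54 > 53 → go right; 54 < 56 → go left. Place as left child of 56.
Insert 15: 15 < 44 → go left; 15 > 2 → go right; 15 > 4 → go right; 15 < 30 → go left; 15 < 26 → go left; 15 > 9 → go right. Place as right child of 9.
Insert 49: 49 > 44 → go right; 49 < 52 → go left; 49 > 47 → go right. Place as right child of 47.

Delete 52 (two children — replace with in-order successor).
After deletion, path to 54: 44 → 53 → 66 → 56 → 54.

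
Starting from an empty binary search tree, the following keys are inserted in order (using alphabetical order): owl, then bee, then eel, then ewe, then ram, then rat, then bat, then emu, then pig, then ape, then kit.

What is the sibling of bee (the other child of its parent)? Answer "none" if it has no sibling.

owl: root
bee: left child of owl (depth 1)
eel: right child of bee (depth 2)
ewe: right child of eel (depth 3)
ram: right child of owl (depth 1)
rat: right child of ram (depth 2)
bat: left child of bee (depth 2)
emu: left child of ewe (depth 4)
pig: left child of ram (depth 2)
ape: left child of bat (depth 3)
kit: right child of ewe (depth 4)

bee's parent is owl; the other child of owl is ram.

ram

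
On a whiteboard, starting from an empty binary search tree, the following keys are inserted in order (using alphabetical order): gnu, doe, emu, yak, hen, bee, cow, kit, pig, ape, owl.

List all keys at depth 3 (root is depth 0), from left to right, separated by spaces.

gnu: root
doe: left child of gnu (depth 1)
emu: right child of doe (depth 2)
yak: right child of gnu (depth 1)
hen: left child of yak (depth 2)
bee: left child of doe (depth 2)
cow: right child of bee (depth 3)
kit: right child of hen (depth 3)
pig: right child of kit (depth 4)
ape: left child of bee (depth 3)
owl: left child of pig (depth 5)

ape cow kit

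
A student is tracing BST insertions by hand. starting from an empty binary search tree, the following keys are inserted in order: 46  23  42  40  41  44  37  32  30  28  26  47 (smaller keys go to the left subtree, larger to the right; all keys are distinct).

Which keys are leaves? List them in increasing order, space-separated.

Insert 46: tree is empty, so 46 becomes the root.
Insert 23: 23 < 46 → go left. Place as left child of 46.
Insert 42: 42 < 46 → go left; 42 > 23 → go right. Place as right child of 23.
Insert 40: 40 < 46 → go left; 40 > 23 → go right; 40 < 42 → go left. Place as left child of 42.
Insert 41: 41 < 46 → go left; 41 > 23 → go right; 41 < 42 → go left; 41 > 40 → go right. Place as right child of 40.
Insert 44: 44 < 46 → go left; 44 > 23 → go right; 44 > 42 → go right. Place as right child of 42.
Insert 37: 37 < 46 → go left; 37 > 23 → go right; 37 < 42 → go left; 37 < 40 → go left. Place as left child of 40.
Insert 32: 32 < 46 → go left; 32 > 23 → go right; 32 < 42 → go left; 32 < 40 → go left; 32 < 37 → go left. Place as left child of 37.
Insert 30: 30 < 46 → go left; 30 > 23 → go right; 30 < 42 → go left; 30 < 40 → go left; 30 < 37 → go left; 30 < 32 → go left. Place as left child of 32.
Insert 28: 28 < 46 → go left; 28 > 23 → go right; 28 < 42 → go left; 28 < 40 → go left; 28 < 37 → go left; 28 < 32 → go left; 28 < 30 → go left. Place as left child of 30.
Insert 26: 26 < 46 → go left; 26 > 23 → go right; 26 < 42 → go left; 26 < 40 → go left; 26 < 37 → go left; 26 < 32 → go left; 26 < 30 → go left; 26 < 28 → go left. Place as left child of 28.
Insert 47: 47 > 46 → go right. Place as right child of 46.

26 41 44 47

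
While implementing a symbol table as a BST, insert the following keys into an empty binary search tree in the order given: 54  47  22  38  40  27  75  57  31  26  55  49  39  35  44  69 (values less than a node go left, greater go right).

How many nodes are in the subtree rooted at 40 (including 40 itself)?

3

Insert 54: tree is empty, so 54 becomes the root.
Insert 47: 47 < 54 → go left. Place as left child of 54.
Insert 22: 22 < 54 → go left; 22 < 47 → go left. Place as left child of 47.
Insert 38: 38 < 54 → go left; 38 < 47 → go left; 38 > 22 → go right. Place as right child of 22.
Insert 40: 40 < 54 → go left; 40 < 47 → go left; 40 > 22 → go right; 40 > 38 → go right. Place as right child of 38.
Insert 27: 27 < 54 → go left; 27 < 47 → go left; 27 > 22 → go right; 27 < 38 → go left. Place as left child of 38.
Insert 75: 75 > 54 → go right. Place as right child of 54.
Insert 57: 57 > 54 → go right; 57 < 75 → go left. Place as left child of 75.
Insert 31: 31 < 54 → go left; 31 < 47 → go left; 31 > 22 → go right; 31 < 38 → go left; 31 > 27 → go right. Place as right child of 27.
Insert 26: 26 < 54 → go left; 26 < 47 → go left; 26 > 22 → go right; 26 < 38 → go left; 26 < 27 → go left. Place as left child of 27.
Insert 55: 55 > 54 → go right; 55 < 75 → go left; 55 < 57 → go left. Place as left child of 57.
Insert 49: 49 < 54 → go left; 49 > 47 → go right. Place as right child of 47.
Insert 39: 39 < 54 → go left; 39 < 47 → go left; 39 > 22 → go right; 39 > 38 → go right; 39 < 40 → go left. Place as left child of 40.
Insert 35: 35 < 54 → go left; 35 < 47 → go left; 35 > 22 → go right; 35 < 38 → go left; 35 > 27 → go right; 35 > 31 → go right. Place as right child of 31.
Insert 44: 44 < 54 → go left; 44 < 47 → go left; 44 > 22 → go right; 44 > 38 → go right; 44 > 40 → go right. Place as right child of 40.
Insert 69: 69 > 54 → go right; 69 < 75 → go left; 69 > 57 → go right. Place as right child of 57.

Subtree rooted at 40 contains: 40, 39, 44 — 3 nodes.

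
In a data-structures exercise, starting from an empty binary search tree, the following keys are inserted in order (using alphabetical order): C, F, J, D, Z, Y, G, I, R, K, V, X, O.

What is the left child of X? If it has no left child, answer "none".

none

Resulting structure (node: left, right):
  C: L=–, R=F
  F: L=D, R=J
  J: L=G, R=Z
  D: L=–, R=–
  Z: L=Y, R=–
  Y: L=R, R=–
  G: L=–, R=I
  I: L=–, R=–
  R: L=K, R=V
  K: L=–, R=O
  V: L=–, R=X
  X: L=–, R=–
  O: L=–, R=–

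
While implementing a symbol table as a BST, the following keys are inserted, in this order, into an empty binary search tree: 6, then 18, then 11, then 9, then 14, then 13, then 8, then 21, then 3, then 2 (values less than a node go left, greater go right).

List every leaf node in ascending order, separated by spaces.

6: root
18: right child of 6 (depth 1)
11: left child of 18 (depth 2)
9: left child of 11 (depth 3)
14: right child of 11 (depth 3)
13: left child of 14 (depth 4)
8: left child of 9 (depth 4)
21: right child of 18 (depth 2)
3: left child of 6 (depth 1)
2: left child of 3 (depth 2)

2 8 13 21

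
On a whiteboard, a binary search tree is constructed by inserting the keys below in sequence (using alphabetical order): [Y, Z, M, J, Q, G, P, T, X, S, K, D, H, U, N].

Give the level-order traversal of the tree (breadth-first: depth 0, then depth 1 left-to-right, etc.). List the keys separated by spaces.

Y M Z J Q G K P T D H N S X U

Y: root
Z: right child of Y (depth 1)
M: left child of Y (depth 1)
J: left child of M (depth 2)
Q: right child of M (depth 2)
G: left child of J (depth 3)
P: left child of Q (depth 3)
T: right child of Q (depth 3)
X: right child of T (depth 4)
S: left child of T (depth 4)
K: right child of J (depth 3)
D: left child of G (depth 4)
H: right child of G (depth 4)
U: left child of X (depth 5)
N: left child of P (depth 4)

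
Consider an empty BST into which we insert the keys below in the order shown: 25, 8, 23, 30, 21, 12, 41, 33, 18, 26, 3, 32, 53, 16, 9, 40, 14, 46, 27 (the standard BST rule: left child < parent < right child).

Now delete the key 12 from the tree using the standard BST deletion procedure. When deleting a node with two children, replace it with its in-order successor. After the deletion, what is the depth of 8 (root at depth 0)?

1

Insert 25: tree is empty, so 25 becomes the root.
Insert 8: 8 < 25 → go left. Place as left child of 25.
Insert 23: 23 < 25 → go left; 23 > 8 → go right. Place as right child of 8.
Insert 30: 30 > 25 → go right. Place as right child of 25.
Insert 21: 21 < 25 → go left; 21 > 8 → go right; 21 < 23 → go left. Place as left child of 23.
Insert 12: 12 < 25 → go left; 12 > 8 → go right; 12 < 23 → go left; 12 < 21 → go left. Place as left child of 21.
Insert 41: 41 > 25 → go right; 41 > 30 → go right. Place as right child of 30.
Insert 33: 33 > 25 → go right; 33 > 30 → go right; 33 < 41 → go left. Place as left child of 41.
Insert 18: 18 < 25 → go left; 18 > 8 → go right; 18 < 23 → go left; 18 < 21 → go left; 18 > 12 → go right. Place as right child of 12.
Insert 26: 26 > 25 → go right; 26 < 30 → go left. Place as left child of 30.
Insert 3: 3 < 25 → go left; 3 < 8 → go left. Place as left child of 8.
Insert 32: 32 > 25 → go right; 32 > 30 → go right; 32 < 41 → go left; 32 < 33 → go left. Place as left child of 33.
Insert 53: 53 > 25 → go right; 53 > 30 → go right; 53 > 41 → go right. Place as right child of 41.
Insert 16: 16 < 25 → go left; 16 > 8 → go right; 16 < 23 → go left; 16 < 21 → go left; 16 > 12 → go right; 16 < 18 → go left. Place as left child of 18.
Insert 9: 9 < 25 → go left; 9 > 8 → go right; 9 < 23 → go left; 9 < 21 → go left; 9 < 12 → go left. Place as left child of 12.
Insert 40: 40 > 25 → go right; 40 > 30 → go right; 40 < 41 → go left; 40 > 33 → go right. Place as right child of 33.
Insert 14: 14 < 25 → go left; 14 > 8 → go right; 14 < 23 → go left; 14 < 21 → go left; 14 > 12 → go right; 14 < 18 → go left; 14 < 16 → go left. Place as left child of 16.
Insert 46: 46 > 25 → go right; 46 > 30 → go right; 46 > 41 → go right; 46 < 53 → go left. Place as left child of 53.
Insert 27: 27 > 25 → go right; 27 < 30 → go left; 27 > 26 → go right. Place as right child of 26.

Delete 12 (two children — replace with in-order successor).
After deletion, path to 8: 25 → 8.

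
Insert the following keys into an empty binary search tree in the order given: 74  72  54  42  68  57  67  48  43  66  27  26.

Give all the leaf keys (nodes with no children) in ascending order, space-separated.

Resulting structure (node: left, right):
  74: L=72, R=–
  72: L=54, R=–
  54: L=42, R=68
  42: L=27, R=48
  68: L=57, R=–
  57: L=–, R=67
  67: L=66, R=–
  48: L=43, R=–
  43: L=–, R=–
  66: L=–, R=–
  27: L=26, R=–
  26: L=–, R=–

26 43 66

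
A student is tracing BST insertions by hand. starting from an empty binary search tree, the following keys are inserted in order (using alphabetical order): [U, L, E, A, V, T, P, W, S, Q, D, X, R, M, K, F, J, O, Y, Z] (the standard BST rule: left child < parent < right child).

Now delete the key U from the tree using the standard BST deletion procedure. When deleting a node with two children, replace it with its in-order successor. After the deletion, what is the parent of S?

P

Insert U: tree is empty, so U becomes the root.
Insert L: L < U → go left. Place as left child of U.
Insert E: E < U → go left; E < L → go left. Place as left child of L.
Insert A: A < U → go left; A < L → go left; A < E → go left. Place as left child of E.
Insert V: V > U → go right. Place as right child of U.
Insert T: T < U → go left; T > L → go right. Place as right child of L.
Insert P: P < U → go left; P > L → go right; P < T → go left. Place as left child of T.
Insert W: W > U → go right; W > V → go right. Place as right child of V.
Insert S: S < U → go left; S > L → go right; S < T → go left; S > P → go right. Place as right child of P.
Insert Q: Q < U → go left; Q > L → go right; Q < T → go left; Q > P → go right; Q < S → go left. Place as left child of S.
Insert D: D < U → go left; D < L → go left; D < E → go left; D > A → go right. Place as right child of A.
Insert X: X > U → go right; X > V → go right; X > W → go right. Place as right child of W.
Insert R: R < U → go left; R > L → go right; R < T → go left; R > P → go right; R < S → go left; R > Q → go right. Place as right child of Q.
Insert M: M < U → go left; M > L → go right; M < T → go left; M < P → go left. Place as left child of P.
Insert K: K < U → go left; K < L → go left; K > E → go right. Place as right child of E.
Insert F: F < U → go left; F < L → go left; F > E → go right; F < K → go left. Place as left child of K.
Insert J: J < U → go left; J < L → go left; J > E → go right; J < K → go left; J > F → go right. Place as right child of F.
Insert O: O < U → go left; O > L → go right; O < T → go left; O < P → go left; O > M → go right. Place as right child of M.
Insert Y: Y > U → go right; Y > V → go right; Y > W → go right; Y > X → go right. Place as right child of X.
Insert Z: Z > U → go right; Z > V → go right; Z > W → go right; Z > X → go right; Z > Y → go right. Place as right child of Y.

Delete U (two children — replace with in-order successor).
After deletion, S's parent is P.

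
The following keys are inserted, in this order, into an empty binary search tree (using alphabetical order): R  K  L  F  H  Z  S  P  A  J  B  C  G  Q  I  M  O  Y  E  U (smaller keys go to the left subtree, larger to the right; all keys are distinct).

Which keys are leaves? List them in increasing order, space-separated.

R: root
K: left child of R (depth 1)
L: right child of K (depth 2)
F: left child of K (depth 2)
H: right child of F (depth 3)
Z: right child of R (depth 1)
S: left child of Z (depth 2)
P: right child of L (depth 3)
A: left child of F (depth 3)
J: right child of H (depth 4)
B: right child of A (depth 4)
C: right child of B (depth 5)
G: left child of H (depth 4)
Q: right child of P (depth 4)
I: left child of J (depth 5)
M: left child of P (depth 4)
O: right child of M (depth 5)
Y: right child of S (depth 3)
E: right child of C (depth 6)
U: left child of Y (depth 4)

E G I O Q U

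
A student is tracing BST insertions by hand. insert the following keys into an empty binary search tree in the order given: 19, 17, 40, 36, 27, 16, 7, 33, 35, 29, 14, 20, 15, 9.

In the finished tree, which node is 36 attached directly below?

19: root
17: left child of 19 (depth 1)
40: right child of 19 (depth 1)
36: left child of 40 (depth 2)
27: left child of 36 (depth 3)
16: left child of 17 (depth 2)
7: left child of 16 (depth 3)
33: right child of 27 (depth 4)
35: right child of 33 (depth 5)
29: left child of 33 (depth 5)
14: right child of 7 (depth 4)
20: left child of 27 (depth 4)
15: right child of 14 (depth 5)
9: left child of 14 (depth 5)

40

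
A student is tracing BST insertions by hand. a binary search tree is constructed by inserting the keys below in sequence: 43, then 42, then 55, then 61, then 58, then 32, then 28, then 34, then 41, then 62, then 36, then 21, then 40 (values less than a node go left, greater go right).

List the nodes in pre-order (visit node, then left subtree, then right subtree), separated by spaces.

43: root
42: left child of 43 (depth 1)
55: right child of 43 (depth 1)
61: right child of 55 (depth 2)
58: left child of 61 (depth 3)
32: left child of 42 (depth 2)
28: left child of 32 (depth 3)
34: right child of 32 (depth 3)
41: right child of 34 (depth 4)
62: right child of 61 (depth 3)
36: left child of 41 (depth 5)
21: left child of 28 (depth 4)
40: right child of 36 (depth 6)

43 42 32 28 21 34 41 36 40 55 61 58 62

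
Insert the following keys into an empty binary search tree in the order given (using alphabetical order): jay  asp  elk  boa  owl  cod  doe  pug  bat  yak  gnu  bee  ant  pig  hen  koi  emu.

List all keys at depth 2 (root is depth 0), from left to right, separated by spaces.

Insert jay: tree is empty, so jay becomes the root.
Insert asp: asp < jay → go left. Place as left child of jay.
Insert elk: elk < jay → go left; elk > asp → go right. Place as right child of asp.
Insert boa: boa < jay → go left; boa > asp → go right; boa < elk → go left. Place as left child of elk.
Insert owl: owl > jay → go right. Place as right child of jay.
Insert cod: cod < jay → go left; cod > asp → go right; cod < elk → go left; cod > boa → go right. Place as right child of boa.
Insert doe: doe < jay → go left; doe > asp → go right; doe < elk → go left; doe > boa → go right; doe > cod → go right. Place as right child of cod.
Insert pug: pug > jay → go right; pug > owl → go right. Place as right child of owl.
Insert bat: bat < jay → go left; bat > asp → go right; bat < elk → go left; bat < boa → go left. Place as left child of boa.
Insert yak: yak > jay → go right; yak > owl → go right; yak > pug → go right. Place as right child of pug.
Insert gnu: gnu < jay → go left; gnu > asp → go right; gnu > elk → go right. Place as right child of elk.
Insert bee: bee < jay → go left; bee > asp → go right; bee < elk → go left; bee < boa → go left; bee > bat → go right. Place as right child of bat.
Insert ant: ant < jay → go left; ant < asp → go left. Place as left child of asp.
Insert pig: pig > jay → go right; pig > owl → go right; pig < pug → go left. Place as left child of pug.
Insert hen: hen < jay → go left; hen > asp → go right; hen > elk → go right; hen > gnu → go right. Place as right child of gnu.
Insert koi: koi > jay → go right; koi < owl → go left. Place as left child of owl.
Insert emu: emu < jay → go left; emu > asp → go right; emu > elk → go right; emu < gnu → go left. Place as left child of gnu.

ant elk koi pug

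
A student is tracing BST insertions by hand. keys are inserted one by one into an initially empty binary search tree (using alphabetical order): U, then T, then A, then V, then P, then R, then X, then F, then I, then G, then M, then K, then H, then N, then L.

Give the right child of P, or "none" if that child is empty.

Insert U: tree is empty, so U becomes the root.
Insert T: T < U → go left. Place as left child of U.
Insert A: A < U → go left; A < T → go left. Place as left child of T.
Insert V: V > U → go right. Place as right child of U.
Insert P: P < U → go left; P < T → go left; P > A → go right. Place as right child of A.
Insert R: R < U → go left; R < T → go left; R > A → go right; R > P → go right. Place as right child of P.
Insert X: X > U → go right; X > V → go right. Place as right child of V.
Insert F: F < U → go left; F < T → go left; F > A → go right; F < P → go left. Place as left child of P.
Insert I: I < U → go left; I < T → go left; I > A → go right; I < P → go left; I > F → go right. Place as right child of F.
Insert G: G < U → go left; G < T → go left; G > A → go right; G < P → go left; G > F → go right; G < I → go left. Place as left child of I.
Insert M: M < U → go left; M < T → go left; M > A → go right; M < P → go left; M > F → go right; M > I → go right. Place as right child of I.
Insert K: K < U → go left; K < T → go left; K > A → go right; K < P → go left; K > F → go right; K > I → go right; K < M → go left. Place as left child of M.
Insert H: H < U → go left; H < T → go left; H > A → go right; H < P → go left; H > F → go right; H < I → go left; H > G → go right. Place as right child of G.
Insert N: N < U → go left; N < T → go left; N > A → go right; N < P → go left; N > F → go right; N > I → go right; N > M → go right. Place as right child of M.
Insert L: L < U → go left; L < T → go left; L > A → go right; L < P → go left; L > F → go right; L > I → go right; L < M → go left; L > K → go right. Place as right child of K.

R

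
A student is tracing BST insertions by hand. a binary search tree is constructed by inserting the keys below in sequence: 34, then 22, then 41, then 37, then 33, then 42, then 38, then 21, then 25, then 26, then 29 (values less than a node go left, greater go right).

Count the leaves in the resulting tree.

4

Insert 34: tree is empty, so 34 becomes the root.
Insert 22: 22 < 34 → go left. Place as left child of 34.
Insert 41: 41 > 34 → go right. Place as right child of 34.
Insert 37: 37 > 34 → go right; 37 < 41 → go left. Place as left child of 41.
Insert 33: 33 < 34 → go left; 33 > 22 → go right. Place as right child of 22.
Insert 42: 42 > 34 → go right; 42 > 41 → go right. Place as right child of 41.
Insert 38: 38 > 34 → go right; 38 < 41 → go left; 38 > 37 → go right. Place as right child of 37.
Insert 21: 21 < 34 → go left; 21 < 22 → go left. Place as left child of 22.
Insert 25: 25 < 34 → go left; 25 > 22 → go right; 25 < 33 → go left. Place as left child of 33.
Insert 26: 26 < 34 → go left; 26 > 22 → go right; 26 < 33 → go left; 26 > 25 → go right. Place as right child of 25.
Insert 29: 29 < 34 → go left; 29 > 22 → go right; 29 < 33 → go left; 29 > 25 → go right; 29 > 26 → go right. Place as right child of 26.

Leaves: 21, 29, 38, 42 — 4 in total.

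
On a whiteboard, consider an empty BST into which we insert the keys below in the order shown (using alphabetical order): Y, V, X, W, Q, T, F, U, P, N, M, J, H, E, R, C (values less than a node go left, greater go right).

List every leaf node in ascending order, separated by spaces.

C H R U W

Resulting structure (node: left, right):
  Y: L=V, R=–
  V: L=Q, R=X
  X: L=W, R=–
  W: L=–, R=–
  Q: L=F, R=T
  T: L=R, R=U
  F: L=E, R=P
  U: L=–, R=–
  P: L=N, R=–
  N: L=M, R=–
  M: L=J, R=–
  J: L=H, R=–
  H: L=–, R=–
  E: L=C, R=–
  R: L=–, R=–
  C: L=–, R=–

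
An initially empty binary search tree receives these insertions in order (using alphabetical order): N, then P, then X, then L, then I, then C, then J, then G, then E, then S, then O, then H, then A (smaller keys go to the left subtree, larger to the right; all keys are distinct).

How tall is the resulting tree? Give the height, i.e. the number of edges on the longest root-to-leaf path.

N: root
P: right child of N (depth 1)
X: right child of P (depth 2)
L: left child of N (depth 1)
I: left child of L (depth 2)
C: left child of I (depth 3)
J: right child of I (depth 3)
G: right child of C (depth 4)
E: left child of G (depth 5)
S: left child of X (depth 3)
O: left child of P (depth 2)
H: right child of G (depth 5)
A: left child of C (depth 4)

The deepest node is E at depth 5.

5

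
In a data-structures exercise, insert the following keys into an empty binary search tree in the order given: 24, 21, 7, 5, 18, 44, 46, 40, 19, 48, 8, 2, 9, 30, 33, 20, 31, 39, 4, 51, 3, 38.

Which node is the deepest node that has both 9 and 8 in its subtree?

Insert 24: tree is empty, so 24 becomes the root.
Insert 21: 21 < 24 → go left. Place as left child of 24.
Insert 7: 7 < 24 → go left; 7 < 21 → go left. Place as left child of 21.
Insert 5: 5 < 24 → go left; 5 < 21 → go left; 5 < 7 → go left. Place as left child of 7.
Insert 18: 18 < 24 → go left; 18 < 21 → go left; 18 > 7 → go right. Place as right child of 7.
Insert 44: 44 > 24 → go right. Place as right child of 24.
Insert 46: 46 > 24 → go right; 46 > 44 → go right. Place as right child of 44.
Insert 40: 40 > 24 → go right; 40 < 44 → go left. Place as left child of 44.
Insert 19: 19 < 24 → go left; 19 < 21 → go left; 19 > 7 → go right; 19 > 18 → go right. Place as right child of 18.
Insert 48: 48 > 24 → go right; 48 > 44 → go right; 48 > 46 → go right. Place as right child of 46.
Insert 8: 8 < 24 → go left; 8 < 21 → go left; 8 > 7 → go right; 8 < 18 → go left. Place as left child of 18.
Insert 2: 2 < 24 → go left; 2 < 21 → go left; 2 < 7 → go left; 2 < 5 → go left. Place as left child of 5.
Insert 9: 9 < 24 → go left; 9 < 21 → go left; 9 > 7 → go right; 9 < 18 → go left; 9 > 8 → go right. Place as right child of 8.
Insert 30: 30 > 24 → go right; 30 < 44 → go left; 30 < 40 → go left. Place as left child of 40.
Insert 33: 33 > 24 → go right; 33 < 44 → go left; 33 < 40 → go left; 33 > 30 → go right. Place as right child of 30.
Insert 20: 20 < 24 → go left; 20 < 21 → go left; 20 > 7 → go right; 20 > 18 → go right; 20 > 19 → go right. Place as right child of 19.
Insert 31: 31 > 24 → go right; 31 < 44 → go left; 31 < 40 → go left; 31 > 30 → go right; 31 < 33 → go left. Place as left child of 33.
Insert 39: 39 > 24 → go right; 39 < 44 → go left; 39 < 40 → go left; 39 > 30 → go right; 39 > 33 → go right. Place as right child of 33.
Insert 4: 4 < 24 → go left; 4 < 21 → go left; 4 < 7 → go left; 4 < 5 → go left; 4 > 2 → go right. Place as right child of 2.
Insert 51: 51 > 24 → go right; 51 > 44 → go right; 51 > 46 → go right; 51 > 48 → go right. Place as right child of 48.
Insert 3: 3 < 24 → go left; 3 < 21 → go left; 3 < 7 → go left; 3 < 5 → go left; 3 > 2 → go right; 3 < 4 → go left. Place as left child of 4.
Insert 38: 38 > 24 → go right; 38 < 44 → go left; 38 < 40 → go left; 38 > 30 → go right; 38 > 33 → go right; 38 < 39 → go left. Place as left child of 39.

Path to 9: 24 → 21 → 7 → 18 → 8 → 9
Path to 8: 24 → 21 → 7 → 18 → 8
8 lies on both paths and is an ancestor of the other node.

8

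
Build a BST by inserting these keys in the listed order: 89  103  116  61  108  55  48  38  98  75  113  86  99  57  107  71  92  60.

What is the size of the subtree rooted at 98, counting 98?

Insert 89: tree is empty, so 89 becomes the root.
Insert 103: 103 > 89 → go right. Place as right child of 89.
Insert 116: 116 > 89 → go right; 116 > 103 → go right. Place as right child of 103.
Insert 61: 61 < 89 → go left. Place as left child of 89.
Insert 108: 108 > 89 → go right; 108 > 103 → go right; 108 < 116 → go left. Place as left child of 116.
Insert 55: 55 < 89 → go left; 55 < 61 → go left. Place as left child of 61.
Insert 48: 48 < 89 → go left; 48 < 61 → go left; 48 < 55 → go left. Place as left child of 55.
Insert 38: 38 < 89 → go left; 38 < 61 → go left; 38 < 55 → go left; 38 < 48 → go left. Place as left child of 48.
Insert 98: 98 > 89 → go right; 98 < 103 → go left. Place as left child of 103.
Insert 75: 75 < 89 → go left; 75 > 61 → go right. Place as right child of 61.
Insert 113: 113 > 89 → go right; 113 > 103 → go right; 113 < 116 → go left; 113 > 108 → go right. Place as right child of 108.
Insert 86: 86 < 89 → go left; 86 > 61 → go right; 86 > 75 → go right. Place as right child of 75.
Insert 99: 99 > 89 → go right; 99 < 103 → go left; 99 > 98 → go right. Place as right child of 98.
Insert 57: 57 < 89 → go left; 57 < 61 → go left; 57 > 55 → go right. Place as right child of 55.
Insert 107: 107 > 89 → go right; 107 > 103 → go right; 107 < 116 → go left; 107 < 108 → go left. Place as left child of 108.
Insert 71: 71 < 89 → go left; 71 > 61 → go right; 71 < 75 → go left. Place as left child of 75.
Insert 92: 92 > 89 → go right; 92 < 103 → go left; 92 < 98 → go left. Place as left child of 98.
Insert 60: 60 < 89 → go left; 60 < 61 → go left; 60 > 55 → go right; 60 > 57 → go right. Place as right child of 57.

Subtree rooted at 98 contains: 98, 92, 99 — 3 nodes.

3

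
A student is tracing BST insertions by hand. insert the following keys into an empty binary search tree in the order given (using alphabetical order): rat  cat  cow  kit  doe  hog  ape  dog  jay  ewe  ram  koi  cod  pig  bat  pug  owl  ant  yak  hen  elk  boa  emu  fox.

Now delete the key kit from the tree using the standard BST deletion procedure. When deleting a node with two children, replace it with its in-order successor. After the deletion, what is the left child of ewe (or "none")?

Insert rat: tree is empty, so rat becomes the root.
Insert cat: cat < rat → go left. Place as left child of rat.
Insert cow: cow < rat → go left; cow > cat → go right. Place as right child of cat.
Insert kit: kit < rat → go left; kit > cat → go right; kit > cow → go right. Place as right child of cow.
Insert doe: doe < rat → go left; doe > cat → go right; doe > cow → go right; doe < kit → go left. Place as left child of kit.
Insert hog: hog < rat → go left; hog > cat → go right; hog > cow → go right; hog < kit → go left; hog > doe → go right. Place as right child of doe.
Insert ape: ape < rat → go left; ape < cat → go left. Place as left child of cat.
Insert dog: dog < rat → go left; dog > cat → go right; dog > cow → go right; dog < kit → go left; dog > doe → go right; dog < hog → go left. Place as left child of hog.
Insert jay: jay < rat → go left; jay > cat → go right; jay > cow → go right; jay < kit → go left; jay > doe → go right; jay > hog → go right. Place as right child of hog.
Insert ewe: ewe < rat → go left; ewe > cat → go right; ewe > cow → go right; ewe < kit → go left; ewe > doe → go right; ewe < hog → go left; ewe > dog → go right. Place as right child of dog.
Insert ram: ram < rat → go left; ram > cat → go right; ram > cow → go right; ram > kit → go right. Place as right child of kit.
Insert koi: koi < rat → go left; koi > cat → go right; koi > cow → go right; koi > kit → go right; koi < ram → go left. Place as left child of ram.
Insert cod: cod < rat → go left; cod > cat → go right; cod < cow → go left. Place as left child of cow.
Insert pig: pig < rat → go left; pig > cat → go right; pig > cow → go right; pig > kit → go right; pig < ram → go left; pig > koi → go right. Place as right child of koi.
Insert bat: bat < rat → go left; bat < cat → go left; bat > ape → go right. Place as right child of ape.
Insert pug: pug < rat → go left; pug > cat → go right; pug > cow → go right; pug > kit → go right; pug < ram → go left; pug > koi → go right; pug > pig → go right. Place as right child of pig.
Insert owl: owl < rat → go left; owl > cat → go right; owl > cow → go right; owl > kit → go right; owl < ram → go left; owl > koi → go right; owl < pig → go left. Place as left child of pig.
Insert ant: ant < rat → go left; ant < cat → go left; ant < ape → go left. Place as left child of ape.
Insert yak: yak > rat → go right. Place as right child of rat.
Insert hen: hen < rat → go left; hen > cat → go right; hen > cow → go right; hen < kit → go left; hen > doe → go right; hen < hog → go left; hen > dog → go right; hen > ewe → go right. Place as right child of ewe.
Insert elk: elk < rat → go left; elk > cat → go right; elk > cow → go right; elk < kit → go left; elk > doe → go right; elk < hog → go left; elk > dog → go right; elk < ewe → go left. Place as left child of ewe.
Insert boa: boa < rat → go left; boa < cat → go left; boa > ape → go right; boa > bat → go right. Place as right child of bat.
Insert emu: emu < rat → go left; emu > cat → go right; emu > cow → go right; emu < kit → go left; emu > doe → go right; emu < hog → go left; emu > dog → go right; emu < ewe → go left; emu > elk → go right. Place as right child of elk.
Insert fox: fox < rat → go left; fox > cat → go right; fox > cow → go right; fox < kit → go left; fox > doe → go right; fox < hog → go left; fox > dog → go right; fox > ewe → go right; fox < hen → go left. Place as left child of hen.

Delete kit (two children — replace with in-order successor).
After deletion, ewe's left child: elk.

elk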